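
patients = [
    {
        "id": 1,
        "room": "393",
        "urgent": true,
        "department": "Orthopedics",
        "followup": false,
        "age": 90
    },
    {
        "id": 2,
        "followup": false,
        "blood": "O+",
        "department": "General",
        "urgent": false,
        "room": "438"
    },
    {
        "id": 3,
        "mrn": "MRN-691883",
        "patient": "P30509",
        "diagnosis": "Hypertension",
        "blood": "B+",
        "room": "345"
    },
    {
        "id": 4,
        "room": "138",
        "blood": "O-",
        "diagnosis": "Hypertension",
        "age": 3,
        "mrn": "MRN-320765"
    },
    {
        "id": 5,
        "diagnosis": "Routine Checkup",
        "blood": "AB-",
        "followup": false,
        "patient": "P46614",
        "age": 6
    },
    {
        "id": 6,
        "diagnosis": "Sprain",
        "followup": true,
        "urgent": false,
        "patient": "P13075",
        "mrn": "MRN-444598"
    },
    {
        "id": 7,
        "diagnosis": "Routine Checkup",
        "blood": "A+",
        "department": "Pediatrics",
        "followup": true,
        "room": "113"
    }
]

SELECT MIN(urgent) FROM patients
False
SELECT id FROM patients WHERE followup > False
[6, 7]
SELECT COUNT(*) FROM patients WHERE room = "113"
1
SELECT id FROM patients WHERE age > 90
[]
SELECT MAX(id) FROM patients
7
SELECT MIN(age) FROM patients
3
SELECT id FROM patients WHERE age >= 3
[1, 4, 5]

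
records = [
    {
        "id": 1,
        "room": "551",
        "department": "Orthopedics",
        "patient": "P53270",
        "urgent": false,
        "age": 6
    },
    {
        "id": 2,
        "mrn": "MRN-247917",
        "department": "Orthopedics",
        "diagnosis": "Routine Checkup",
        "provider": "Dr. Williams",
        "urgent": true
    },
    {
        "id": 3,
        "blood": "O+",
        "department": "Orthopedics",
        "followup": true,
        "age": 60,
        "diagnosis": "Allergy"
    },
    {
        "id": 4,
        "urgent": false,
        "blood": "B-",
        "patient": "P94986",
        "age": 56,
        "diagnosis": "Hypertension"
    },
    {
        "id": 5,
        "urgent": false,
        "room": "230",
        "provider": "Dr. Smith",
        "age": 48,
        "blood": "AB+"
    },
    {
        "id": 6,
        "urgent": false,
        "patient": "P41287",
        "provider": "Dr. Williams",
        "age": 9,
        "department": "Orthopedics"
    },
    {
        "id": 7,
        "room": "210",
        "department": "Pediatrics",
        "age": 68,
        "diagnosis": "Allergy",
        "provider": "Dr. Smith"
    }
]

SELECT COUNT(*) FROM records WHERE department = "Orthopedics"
4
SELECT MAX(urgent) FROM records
True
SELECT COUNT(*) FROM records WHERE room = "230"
1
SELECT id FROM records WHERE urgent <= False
[1, 4, 5, 6]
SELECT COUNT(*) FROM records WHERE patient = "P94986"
1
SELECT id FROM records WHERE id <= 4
[1, 2, 3, 4]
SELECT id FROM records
[1, 2, 3, 4, 5, 6, 7]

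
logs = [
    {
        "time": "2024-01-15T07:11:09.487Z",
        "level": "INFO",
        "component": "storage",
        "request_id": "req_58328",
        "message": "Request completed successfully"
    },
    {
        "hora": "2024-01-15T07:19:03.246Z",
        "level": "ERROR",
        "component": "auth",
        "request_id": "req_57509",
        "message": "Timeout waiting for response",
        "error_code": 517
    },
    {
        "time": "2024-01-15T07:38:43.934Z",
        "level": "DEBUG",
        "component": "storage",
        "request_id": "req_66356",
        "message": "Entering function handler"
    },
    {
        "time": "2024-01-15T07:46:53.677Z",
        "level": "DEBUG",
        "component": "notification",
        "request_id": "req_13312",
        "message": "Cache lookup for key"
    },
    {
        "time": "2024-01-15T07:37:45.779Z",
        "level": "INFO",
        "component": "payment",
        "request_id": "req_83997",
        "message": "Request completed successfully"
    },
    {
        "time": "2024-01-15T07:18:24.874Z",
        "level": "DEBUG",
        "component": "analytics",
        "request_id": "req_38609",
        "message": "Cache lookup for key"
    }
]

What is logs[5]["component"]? "analytics"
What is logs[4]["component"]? "payment"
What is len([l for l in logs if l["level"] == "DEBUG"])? 3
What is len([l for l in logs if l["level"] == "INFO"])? 2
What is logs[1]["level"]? "ERROR"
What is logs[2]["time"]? "2024-01-15T07:38:43.934Z"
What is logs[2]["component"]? "storage"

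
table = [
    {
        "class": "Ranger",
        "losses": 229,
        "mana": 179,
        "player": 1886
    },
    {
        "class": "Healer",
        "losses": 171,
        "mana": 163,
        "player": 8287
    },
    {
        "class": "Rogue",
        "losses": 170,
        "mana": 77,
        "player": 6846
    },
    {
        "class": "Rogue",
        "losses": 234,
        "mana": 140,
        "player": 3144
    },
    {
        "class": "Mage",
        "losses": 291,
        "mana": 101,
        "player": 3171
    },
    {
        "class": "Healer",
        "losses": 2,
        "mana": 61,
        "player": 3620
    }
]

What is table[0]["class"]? "Ranger"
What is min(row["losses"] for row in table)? 2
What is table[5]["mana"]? 61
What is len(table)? 6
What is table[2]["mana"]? 77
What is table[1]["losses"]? 171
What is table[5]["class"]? "Healer"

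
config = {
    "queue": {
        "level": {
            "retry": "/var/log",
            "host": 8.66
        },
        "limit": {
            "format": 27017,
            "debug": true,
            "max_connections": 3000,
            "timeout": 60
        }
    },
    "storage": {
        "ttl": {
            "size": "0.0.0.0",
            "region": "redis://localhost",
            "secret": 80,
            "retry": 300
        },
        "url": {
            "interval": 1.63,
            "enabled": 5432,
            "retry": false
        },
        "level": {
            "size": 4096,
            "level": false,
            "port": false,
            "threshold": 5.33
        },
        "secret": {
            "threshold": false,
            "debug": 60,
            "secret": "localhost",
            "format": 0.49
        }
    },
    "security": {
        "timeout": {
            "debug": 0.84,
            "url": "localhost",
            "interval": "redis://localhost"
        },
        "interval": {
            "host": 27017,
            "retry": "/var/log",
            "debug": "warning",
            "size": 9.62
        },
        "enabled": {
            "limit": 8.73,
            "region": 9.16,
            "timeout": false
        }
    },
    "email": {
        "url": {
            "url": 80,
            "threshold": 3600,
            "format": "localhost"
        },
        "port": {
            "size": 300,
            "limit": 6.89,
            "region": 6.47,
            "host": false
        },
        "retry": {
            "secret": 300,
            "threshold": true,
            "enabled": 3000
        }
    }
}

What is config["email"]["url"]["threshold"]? 3600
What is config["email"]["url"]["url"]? 80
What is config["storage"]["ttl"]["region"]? "redis://localhost"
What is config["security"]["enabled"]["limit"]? 8.73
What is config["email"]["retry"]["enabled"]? 3000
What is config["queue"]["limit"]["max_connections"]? 3000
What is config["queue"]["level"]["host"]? 8.66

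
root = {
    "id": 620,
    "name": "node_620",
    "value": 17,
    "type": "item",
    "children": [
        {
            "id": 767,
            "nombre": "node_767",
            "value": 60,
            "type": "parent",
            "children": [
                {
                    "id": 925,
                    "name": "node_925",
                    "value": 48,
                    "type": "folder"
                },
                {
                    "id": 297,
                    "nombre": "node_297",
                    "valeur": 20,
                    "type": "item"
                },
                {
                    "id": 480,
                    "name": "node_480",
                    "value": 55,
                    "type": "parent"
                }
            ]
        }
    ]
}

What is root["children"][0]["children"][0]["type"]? "folder"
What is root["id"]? 620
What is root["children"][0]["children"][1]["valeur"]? 20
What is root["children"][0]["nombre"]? "node_767"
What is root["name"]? "node_620"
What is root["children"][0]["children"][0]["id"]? 925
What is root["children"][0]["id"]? 767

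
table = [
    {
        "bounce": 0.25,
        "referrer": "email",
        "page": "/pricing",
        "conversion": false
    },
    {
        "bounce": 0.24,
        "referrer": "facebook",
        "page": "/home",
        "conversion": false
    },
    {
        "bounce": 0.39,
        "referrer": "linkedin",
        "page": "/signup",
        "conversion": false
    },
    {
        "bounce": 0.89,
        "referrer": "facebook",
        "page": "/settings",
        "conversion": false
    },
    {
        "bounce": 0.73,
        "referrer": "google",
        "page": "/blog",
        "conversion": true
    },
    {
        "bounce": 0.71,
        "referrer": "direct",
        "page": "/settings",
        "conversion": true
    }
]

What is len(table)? 6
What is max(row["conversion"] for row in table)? True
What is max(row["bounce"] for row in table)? 0.89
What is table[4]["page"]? "/blog"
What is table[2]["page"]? "/signup"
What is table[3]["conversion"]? False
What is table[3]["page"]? "/settings"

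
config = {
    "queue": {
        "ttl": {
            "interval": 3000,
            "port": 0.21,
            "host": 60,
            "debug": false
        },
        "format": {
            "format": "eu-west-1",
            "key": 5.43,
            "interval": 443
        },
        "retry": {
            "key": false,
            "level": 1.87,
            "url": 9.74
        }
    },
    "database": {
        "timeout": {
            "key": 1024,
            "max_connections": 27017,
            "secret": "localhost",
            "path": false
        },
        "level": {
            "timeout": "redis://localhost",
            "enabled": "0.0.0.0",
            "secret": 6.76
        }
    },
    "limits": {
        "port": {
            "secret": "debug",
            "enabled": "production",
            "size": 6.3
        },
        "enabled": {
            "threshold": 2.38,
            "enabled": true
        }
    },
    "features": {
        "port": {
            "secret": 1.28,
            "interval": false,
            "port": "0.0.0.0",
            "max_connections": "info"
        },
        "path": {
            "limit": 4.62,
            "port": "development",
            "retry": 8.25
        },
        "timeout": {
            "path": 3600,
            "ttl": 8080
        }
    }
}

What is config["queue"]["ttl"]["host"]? 60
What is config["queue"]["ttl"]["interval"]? 3000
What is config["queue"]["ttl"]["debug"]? False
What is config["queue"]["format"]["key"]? 5.43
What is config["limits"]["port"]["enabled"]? "production"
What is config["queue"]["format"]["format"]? "eu-west-1"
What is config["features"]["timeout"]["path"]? 3600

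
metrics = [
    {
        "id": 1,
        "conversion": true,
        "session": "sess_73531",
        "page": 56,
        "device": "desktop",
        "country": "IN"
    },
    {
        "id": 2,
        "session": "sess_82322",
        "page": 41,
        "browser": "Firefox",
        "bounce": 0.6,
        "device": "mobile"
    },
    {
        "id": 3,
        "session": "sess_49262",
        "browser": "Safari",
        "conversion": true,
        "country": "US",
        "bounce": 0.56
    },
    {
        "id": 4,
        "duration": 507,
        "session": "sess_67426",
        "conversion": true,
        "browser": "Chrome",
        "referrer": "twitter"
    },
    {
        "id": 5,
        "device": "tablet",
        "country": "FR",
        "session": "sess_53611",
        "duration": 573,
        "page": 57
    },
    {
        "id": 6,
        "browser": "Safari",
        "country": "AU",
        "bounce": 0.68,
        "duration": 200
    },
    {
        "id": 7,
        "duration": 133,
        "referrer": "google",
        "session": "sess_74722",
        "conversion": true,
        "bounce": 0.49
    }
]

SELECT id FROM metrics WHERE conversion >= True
[1, 3, 4, 7]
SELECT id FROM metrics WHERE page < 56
[2]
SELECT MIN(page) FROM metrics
41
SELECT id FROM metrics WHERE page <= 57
[1, 2, 5]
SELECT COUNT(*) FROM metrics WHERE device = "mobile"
1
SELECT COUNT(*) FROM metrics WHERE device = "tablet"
1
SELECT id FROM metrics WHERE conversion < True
[]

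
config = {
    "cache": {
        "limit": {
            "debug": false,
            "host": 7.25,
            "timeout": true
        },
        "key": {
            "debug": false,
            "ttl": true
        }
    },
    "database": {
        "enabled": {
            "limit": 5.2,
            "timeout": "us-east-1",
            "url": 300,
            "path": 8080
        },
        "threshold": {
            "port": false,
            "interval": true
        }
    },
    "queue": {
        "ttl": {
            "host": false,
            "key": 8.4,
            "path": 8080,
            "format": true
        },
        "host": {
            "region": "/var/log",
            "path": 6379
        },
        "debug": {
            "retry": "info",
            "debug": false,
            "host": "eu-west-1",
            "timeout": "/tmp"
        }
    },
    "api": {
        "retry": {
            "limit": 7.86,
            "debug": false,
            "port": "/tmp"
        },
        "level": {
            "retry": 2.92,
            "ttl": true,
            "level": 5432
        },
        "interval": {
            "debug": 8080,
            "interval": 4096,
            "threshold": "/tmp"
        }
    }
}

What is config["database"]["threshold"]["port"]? False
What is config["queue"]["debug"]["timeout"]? "/tmp"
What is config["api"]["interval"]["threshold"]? "/tmp"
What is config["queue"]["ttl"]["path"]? 8080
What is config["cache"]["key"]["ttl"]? True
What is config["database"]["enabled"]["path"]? 8080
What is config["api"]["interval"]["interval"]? 4096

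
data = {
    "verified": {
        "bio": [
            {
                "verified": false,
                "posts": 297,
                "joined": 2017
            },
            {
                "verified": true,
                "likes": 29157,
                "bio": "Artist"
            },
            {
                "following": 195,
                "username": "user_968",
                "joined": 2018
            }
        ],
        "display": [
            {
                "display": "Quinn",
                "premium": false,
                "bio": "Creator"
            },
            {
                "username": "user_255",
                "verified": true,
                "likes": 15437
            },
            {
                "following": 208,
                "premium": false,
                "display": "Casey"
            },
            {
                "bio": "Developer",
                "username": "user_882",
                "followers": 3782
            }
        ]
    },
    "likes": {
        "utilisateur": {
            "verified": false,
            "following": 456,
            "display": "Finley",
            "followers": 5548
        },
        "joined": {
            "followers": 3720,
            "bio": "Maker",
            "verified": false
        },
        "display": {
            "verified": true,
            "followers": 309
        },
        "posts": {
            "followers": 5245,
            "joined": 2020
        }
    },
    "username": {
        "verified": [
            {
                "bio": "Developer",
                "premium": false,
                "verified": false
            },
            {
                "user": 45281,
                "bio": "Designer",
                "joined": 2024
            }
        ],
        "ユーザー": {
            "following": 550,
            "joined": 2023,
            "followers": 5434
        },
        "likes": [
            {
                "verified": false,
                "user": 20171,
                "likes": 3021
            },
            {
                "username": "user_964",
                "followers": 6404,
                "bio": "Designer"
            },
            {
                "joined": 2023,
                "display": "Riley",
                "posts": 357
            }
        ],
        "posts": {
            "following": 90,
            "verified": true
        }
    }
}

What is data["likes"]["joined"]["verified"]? False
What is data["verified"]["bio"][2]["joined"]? 2018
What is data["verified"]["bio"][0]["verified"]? False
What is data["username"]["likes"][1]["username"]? "user_964"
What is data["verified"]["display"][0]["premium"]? False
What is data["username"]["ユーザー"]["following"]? 550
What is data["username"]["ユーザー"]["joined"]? 2023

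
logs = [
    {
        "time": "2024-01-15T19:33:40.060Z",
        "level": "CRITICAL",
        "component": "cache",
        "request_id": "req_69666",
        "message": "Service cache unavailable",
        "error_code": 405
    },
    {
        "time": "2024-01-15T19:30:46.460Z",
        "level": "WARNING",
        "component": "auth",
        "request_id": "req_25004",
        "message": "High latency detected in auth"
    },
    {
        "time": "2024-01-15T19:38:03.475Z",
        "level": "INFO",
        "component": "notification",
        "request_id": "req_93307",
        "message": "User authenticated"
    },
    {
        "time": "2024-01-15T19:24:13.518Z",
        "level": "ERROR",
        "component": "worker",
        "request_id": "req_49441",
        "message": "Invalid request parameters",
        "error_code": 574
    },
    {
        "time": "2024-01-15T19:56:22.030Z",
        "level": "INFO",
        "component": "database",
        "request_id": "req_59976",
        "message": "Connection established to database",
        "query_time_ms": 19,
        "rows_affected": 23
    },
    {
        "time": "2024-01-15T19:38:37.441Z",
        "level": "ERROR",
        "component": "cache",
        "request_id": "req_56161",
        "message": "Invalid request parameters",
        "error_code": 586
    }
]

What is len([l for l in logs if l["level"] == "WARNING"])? 1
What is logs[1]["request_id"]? "req_25004"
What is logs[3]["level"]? "ERROR"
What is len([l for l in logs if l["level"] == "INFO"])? 2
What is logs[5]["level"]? "ERROR"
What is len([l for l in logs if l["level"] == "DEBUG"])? 0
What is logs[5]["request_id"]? "req_56161"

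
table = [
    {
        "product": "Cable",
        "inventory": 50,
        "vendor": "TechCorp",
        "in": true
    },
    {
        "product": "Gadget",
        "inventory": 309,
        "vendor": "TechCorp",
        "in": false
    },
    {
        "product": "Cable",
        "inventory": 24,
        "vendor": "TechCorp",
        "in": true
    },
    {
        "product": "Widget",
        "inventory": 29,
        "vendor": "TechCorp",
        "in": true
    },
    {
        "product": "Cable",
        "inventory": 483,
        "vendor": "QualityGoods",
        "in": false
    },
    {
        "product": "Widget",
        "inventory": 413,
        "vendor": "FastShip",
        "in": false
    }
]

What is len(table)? 6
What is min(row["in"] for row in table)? False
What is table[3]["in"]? True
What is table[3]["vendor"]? "TechCorp"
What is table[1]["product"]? "Gadget"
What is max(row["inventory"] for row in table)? 483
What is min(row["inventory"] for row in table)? 24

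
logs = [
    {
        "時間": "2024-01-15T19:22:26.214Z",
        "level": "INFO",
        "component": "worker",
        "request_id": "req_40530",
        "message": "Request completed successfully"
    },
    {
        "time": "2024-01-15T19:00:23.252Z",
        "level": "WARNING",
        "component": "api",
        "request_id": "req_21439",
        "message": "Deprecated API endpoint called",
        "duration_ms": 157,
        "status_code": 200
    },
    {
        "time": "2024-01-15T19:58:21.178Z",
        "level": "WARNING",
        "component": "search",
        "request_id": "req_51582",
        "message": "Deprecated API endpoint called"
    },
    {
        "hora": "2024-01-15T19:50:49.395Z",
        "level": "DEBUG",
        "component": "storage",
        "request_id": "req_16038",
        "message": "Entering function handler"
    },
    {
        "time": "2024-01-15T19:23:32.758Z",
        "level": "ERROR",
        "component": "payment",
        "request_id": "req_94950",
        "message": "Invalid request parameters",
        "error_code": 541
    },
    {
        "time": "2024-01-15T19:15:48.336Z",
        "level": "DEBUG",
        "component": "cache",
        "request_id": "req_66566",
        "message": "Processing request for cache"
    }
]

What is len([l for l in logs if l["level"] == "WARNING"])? 2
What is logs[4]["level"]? "ERROR"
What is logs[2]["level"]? "WARNING"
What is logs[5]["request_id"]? "req_66566"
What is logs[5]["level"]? "DEBUG"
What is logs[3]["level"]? "DEBUG"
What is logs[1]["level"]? "WARNING"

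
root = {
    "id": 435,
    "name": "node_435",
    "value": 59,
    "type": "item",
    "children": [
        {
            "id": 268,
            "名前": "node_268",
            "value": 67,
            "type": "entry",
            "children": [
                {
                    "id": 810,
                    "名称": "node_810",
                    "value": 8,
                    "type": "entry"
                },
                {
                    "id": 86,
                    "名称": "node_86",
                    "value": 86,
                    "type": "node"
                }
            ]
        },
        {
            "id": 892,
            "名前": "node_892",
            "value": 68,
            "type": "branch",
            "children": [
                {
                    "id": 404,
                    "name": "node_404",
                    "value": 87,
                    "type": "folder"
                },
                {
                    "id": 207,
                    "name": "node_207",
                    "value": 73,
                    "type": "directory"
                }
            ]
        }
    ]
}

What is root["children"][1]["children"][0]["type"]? "folder"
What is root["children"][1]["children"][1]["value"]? 73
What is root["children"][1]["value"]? 68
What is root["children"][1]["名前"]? "node_892"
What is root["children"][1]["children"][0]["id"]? 404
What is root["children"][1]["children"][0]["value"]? 87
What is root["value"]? 59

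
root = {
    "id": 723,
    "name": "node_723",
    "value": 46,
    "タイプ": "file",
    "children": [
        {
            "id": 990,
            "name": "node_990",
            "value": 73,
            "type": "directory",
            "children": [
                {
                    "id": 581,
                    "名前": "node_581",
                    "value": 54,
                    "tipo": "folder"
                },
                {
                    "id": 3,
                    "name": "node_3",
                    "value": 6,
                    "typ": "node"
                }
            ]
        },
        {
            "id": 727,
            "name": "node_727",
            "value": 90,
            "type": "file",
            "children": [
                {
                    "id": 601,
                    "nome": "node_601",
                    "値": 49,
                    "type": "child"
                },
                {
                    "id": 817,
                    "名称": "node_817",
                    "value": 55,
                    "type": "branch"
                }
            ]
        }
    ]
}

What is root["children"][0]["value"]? 73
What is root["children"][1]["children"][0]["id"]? 601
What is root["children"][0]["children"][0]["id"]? 581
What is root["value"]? 46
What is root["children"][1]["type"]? "file"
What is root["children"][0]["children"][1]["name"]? "node_3"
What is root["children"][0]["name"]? "node_990"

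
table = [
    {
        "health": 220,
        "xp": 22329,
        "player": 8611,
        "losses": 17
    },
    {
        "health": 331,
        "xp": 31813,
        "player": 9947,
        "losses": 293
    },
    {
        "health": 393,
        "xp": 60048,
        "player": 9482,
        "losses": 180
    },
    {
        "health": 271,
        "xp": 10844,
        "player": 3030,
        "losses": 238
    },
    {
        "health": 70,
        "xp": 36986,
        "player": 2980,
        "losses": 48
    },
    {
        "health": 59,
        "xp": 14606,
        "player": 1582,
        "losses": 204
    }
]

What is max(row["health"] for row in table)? 393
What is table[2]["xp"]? 60048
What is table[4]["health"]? 70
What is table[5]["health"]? 59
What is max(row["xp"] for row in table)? 60048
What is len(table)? 6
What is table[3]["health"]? 271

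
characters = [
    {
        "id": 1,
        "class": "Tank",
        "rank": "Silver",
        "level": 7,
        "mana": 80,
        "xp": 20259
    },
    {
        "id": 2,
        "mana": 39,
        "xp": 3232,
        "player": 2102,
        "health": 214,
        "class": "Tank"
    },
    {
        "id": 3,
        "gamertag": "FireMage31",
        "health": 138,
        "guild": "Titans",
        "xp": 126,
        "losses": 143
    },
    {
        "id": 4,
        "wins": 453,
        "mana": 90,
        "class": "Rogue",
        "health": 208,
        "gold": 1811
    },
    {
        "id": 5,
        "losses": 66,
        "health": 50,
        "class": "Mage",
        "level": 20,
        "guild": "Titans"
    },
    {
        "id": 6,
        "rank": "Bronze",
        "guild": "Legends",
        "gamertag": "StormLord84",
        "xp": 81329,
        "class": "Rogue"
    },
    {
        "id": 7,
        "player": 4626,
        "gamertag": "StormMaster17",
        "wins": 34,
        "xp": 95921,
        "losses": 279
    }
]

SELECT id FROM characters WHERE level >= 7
[1, 5]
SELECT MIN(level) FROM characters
7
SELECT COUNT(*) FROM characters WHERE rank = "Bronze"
1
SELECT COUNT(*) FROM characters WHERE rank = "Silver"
1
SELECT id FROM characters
[1, 2, 3, 4, 5, 6, 7]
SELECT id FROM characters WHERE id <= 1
[1]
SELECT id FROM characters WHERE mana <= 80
[1, 2]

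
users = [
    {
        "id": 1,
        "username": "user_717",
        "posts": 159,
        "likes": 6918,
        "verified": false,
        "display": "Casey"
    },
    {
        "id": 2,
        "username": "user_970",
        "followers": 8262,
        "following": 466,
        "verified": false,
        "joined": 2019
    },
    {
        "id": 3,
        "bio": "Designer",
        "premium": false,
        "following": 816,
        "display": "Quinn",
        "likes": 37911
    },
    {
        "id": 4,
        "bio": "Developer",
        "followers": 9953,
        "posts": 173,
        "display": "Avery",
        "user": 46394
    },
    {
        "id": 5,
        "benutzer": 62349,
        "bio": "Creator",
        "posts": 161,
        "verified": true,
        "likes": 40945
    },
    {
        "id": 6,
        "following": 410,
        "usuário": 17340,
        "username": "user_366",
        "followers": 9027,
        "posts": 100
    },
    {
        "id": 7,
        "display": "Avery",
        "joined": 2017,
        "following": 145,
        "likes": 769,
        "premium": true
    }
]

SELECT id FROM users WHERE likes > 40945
[]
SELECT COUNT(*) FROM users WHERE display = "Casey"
1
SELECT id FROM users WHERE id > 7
[]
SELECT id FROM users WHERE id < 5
[1, 2, 3, 4]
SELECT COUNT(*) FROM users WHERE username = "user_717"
1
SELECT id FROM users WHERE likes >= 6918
[1, 3, 5]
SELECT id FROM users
[1, 2, 3, 4, 5, 6, 7]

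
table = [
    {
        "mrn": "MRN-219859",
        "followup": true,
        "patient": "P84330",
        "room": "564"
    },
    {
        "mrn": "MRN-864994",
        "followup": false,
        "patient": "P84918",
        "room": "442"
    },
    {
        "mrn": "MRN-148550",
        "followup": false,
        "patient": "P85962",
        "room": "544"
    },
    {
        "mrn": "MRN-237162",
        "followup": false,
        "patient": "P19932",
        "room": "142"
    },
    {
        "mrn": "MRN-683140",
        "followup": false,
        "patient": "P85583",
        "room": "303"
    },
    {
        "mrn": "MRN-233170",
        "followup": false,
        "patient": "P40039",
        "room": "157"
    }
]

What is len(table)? 6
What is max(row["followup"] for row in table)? True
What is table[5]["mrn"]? "MRN-233170"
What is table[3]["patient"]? "P19932"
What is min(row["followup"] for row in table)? False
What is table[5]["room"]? "157"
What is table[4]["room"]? "303"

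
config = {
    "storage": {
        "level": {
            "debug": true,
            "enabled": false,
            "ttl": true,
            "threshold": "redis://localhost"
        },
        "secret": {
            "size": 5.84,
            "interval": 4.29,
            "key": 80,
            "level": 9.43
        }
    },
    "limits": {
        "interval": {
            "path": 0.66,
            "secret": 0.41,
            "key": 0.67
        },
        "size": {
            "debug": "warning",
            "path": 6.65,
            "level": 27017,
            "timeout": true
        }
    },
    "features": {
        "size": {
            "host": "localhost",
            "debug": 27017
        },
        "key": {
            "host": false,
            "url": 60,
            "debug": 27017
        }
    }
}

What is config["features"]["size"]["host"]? "localhost"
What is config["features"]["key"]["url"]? 60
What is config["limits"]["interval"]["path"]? 0.66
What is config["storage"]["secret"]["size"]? 5.84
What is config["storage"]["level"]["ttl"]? True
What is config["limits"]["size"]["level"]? 27017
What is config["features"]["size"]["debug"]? 27017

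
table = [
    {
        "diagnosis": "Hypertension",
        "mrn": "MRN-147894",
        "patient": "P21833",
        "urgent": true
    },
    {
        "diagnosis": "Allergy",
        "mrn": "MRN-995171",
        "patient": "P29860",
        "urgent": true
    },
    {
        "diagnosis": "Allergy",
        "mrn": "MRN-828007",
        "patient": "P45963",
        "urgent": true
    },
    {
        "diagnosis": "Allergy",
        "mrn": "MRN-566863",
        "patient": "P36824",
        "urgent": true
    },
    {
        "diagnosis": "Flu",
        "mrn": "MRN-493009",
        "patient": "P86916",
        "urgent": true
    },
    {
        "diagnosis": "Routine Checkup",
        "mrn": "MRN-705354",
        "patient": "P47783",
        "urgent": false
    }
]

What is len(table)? 6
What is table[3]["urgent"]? True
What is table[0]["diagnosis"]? "Hypertension"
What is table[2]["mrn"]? "MRN-828007"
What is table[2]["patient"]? "P45963"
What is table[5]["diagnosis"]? "Routine Checkup"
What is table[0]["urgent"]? True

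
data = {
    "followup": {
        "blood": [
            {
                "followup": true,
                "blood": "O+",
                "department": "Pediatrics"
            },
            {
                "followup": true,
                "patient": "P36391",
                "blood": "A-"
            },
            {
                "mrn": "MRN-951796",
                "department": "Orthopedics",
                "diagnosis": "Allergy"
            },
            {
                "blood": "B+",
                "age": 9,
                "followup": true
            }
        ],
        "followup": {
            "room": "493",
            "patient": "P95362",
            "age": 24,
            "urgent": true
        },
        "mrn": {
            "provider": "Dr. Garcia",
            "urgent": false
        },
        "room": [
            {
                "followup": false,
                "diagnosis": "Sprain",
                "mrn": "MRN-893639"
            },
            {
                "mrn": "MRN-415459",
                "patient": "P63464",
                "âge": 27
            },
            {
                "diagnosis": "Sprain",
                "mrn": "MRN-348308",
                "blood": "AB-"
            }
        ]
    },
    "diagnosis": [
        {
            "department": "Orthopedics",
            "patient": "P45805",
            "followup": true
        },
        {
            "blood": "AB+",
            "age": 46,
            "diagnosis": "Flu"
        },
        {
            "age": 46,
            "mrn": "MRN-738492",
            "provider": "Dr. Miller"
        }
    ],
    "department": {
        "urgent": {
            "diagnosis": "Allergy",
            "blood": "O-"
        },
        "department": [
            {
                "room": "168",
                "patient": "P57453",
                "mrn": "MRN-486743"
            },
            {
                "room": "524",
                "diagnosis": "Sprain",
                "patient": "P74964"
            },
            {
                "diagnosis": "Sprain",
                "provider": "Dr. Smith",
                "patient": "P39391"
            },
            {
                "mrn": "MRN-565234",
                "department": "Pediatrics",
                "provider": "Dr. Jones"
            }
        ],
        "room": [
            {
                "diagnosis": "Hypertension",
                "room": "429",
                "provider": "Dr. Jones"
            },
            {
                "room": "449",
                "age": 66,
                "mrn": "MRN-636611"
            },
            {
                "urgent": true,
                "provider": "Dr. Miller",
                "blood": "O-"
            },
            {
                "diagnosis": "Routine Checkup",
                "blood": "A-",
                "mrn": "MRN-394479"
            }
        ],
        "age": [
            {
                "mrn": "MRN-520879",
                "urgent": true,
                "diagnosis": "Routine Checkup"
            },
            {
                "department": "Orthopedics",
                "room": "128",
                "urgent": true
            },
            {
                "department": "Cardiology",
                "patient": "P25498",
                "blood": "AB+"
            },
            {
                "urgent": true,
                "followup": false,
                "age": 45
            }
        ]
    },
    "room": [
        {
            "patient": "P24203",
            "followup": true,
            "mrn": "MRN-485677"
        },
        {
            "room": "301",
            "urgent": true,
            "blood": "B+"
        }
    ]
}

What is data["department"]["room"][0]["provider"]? "Dr. Jones"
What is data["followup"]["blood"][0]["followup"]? True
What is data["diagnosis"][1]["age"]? 46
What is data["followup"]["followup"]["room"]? "493"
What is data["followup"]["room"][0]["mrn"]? "MRN-893639"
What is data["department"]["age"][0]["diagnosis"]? "Routine Checkup"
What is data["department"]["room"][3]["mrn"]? "MRN-394479"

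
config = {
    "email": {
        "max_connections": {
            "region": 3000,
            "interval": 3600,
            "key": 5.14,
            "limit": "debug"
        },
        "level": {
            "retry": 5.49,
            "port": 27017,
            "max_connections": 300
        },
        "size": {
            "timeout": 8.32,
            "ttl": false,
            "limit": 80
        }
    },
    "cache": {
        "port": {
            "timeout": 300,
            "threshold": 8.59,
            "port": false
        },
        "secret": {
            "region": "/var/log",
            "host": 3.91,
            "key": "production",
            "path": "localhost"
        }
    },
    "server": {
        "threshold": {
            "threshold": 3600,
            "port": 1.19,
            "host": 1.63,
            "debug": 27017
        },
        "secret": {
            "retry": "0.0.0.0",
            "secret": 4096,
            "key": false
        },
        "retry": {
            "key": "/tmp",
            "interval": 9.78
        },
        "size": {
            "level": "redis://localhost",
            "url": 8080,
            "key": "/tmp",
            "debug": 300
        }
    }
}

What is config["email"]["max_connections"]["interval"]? 3600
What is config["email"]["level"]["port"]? 27017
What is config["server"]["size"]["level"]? "redis://localhost"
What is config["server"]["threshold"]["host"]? 1.63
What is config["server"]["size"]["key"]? "/tmp"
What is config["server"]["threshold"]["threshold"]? 3600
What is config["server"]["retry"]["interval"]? 9.78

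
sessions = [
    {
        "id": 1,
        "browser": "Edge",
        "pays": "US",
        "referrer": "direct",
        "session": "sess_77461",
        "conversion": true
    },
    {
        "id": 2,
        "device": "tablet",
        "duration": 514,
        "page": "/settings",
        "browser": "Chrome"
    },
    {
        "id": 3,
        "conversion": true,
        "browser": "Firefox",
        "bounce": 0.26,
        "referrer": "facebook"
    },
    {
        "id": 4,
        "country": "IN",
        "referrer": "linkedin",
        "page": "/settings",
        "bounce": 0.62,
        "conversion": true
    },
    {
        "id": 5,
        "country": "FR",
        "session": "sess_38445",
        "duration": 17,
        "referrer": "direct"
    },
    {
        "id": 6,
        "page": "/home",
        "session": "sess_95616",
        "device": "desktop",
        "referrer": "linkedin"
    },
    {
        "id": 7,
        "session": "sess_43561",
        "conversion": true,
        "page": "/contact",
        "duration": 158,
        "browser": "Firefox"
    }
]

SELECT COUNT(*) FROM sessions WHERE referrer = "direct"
2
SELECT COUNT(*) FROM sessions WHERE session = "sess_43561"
1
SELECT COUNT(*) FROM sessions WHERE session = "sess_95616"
1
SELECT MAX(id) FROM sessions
7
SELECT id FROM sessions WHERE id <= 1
[1]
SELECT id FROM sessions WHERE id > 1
[2, 3, 4, 5, 6, 7]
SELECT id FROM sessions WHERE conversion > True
[]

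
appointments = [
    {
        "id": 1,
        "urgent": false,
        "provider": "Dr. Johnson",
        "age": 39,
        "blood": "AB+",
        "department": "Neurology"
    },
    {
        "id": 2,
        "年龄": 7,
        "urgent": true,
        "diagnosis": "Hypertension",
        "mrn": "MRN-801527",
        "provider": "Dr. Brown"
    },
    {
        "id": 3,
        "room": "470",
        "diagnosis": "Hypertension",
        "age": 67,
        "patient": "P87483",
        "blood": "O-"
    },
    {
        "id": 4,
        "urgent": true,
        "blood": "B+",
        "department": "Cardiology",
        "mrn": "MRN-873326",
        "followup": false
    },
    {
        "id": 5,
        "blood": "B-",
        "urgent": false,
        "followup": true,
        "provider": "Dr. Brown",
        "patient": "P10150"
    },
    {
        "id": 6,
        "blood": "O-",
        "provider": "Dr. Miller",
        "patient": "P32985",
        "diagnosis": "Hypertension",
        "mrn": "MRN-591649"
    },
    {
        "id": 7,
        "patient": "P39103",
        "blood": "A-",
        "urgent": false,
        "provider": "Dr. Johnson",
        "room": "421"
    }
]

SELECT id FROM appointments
[1, 2, 3, 4, 5, 6, 7]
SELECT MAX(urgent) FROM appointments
True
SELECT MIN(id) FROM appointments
1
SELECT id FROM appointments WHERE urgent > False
[2, 4]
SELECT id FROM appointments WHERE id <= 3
[1, 2, 3]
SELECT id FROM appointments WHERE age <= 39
[1]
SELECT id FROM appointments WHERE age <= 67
[1, 3]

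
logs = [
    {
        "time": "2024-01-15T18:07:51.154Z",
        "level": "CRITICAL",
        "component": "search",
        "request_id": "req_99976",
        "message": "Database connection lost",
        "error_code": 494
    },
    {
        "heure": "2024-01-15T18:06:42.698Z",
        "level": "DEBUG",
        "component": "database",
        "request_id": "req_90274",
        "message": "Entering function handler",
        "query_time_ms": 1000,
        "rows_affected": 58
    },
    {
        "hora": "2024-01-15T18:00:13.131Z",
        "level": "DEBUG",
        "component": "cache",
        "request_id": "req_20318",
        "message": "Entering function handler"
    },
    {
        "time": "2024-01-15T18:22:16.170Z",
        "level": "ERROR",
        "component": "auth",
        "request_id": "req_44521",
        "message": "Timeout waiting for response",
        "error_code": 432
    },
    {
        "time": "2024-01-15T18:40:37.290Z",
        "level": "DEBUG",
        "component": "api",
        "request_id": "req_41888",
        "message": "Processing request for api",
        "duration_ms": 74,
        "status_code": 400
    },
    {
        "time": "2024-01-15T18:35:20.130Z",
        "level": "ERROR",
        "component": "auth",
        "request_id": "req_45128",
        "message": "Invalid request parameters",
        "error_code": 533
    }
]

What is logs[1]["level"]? "DEBUG"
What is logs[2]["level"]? "DEBUG"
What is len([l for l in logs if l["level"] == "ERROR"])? 2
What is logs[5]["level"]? "ERROR"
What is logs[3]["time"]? "2024-01-15T18:22:16.170Z"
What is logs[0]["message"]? "Database connection lost"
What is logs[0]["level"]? "CRITICAL"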